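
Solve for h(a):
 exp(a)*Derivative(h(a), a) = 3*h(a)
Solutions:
 h(a) = C1*exp(-3*exp(-a))


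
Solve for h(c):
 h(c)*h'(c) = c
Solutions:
 h(c) = -sqrt(C1 + c^2)
 h(c) = sqrt(C1 + c^2)


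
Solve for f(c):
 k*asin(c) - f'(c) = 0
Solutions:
 f(c) = C1 + k*(c*asin(c) + sqrt(1 - c^2))


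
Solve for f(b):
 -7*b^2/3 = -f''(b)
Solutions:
 f(b) = C1 + C2*b + 7*b^4/36


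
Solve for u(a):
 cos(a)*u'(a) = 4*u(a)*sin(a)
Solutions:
 u(a) = C1/cos(a)^4


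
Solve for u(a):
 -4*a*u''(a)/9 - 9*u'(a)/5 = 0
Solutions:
 u(a) = C1 + C2/a^(61/20)


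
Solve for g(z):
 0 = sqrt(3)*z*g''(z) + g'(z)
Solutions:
 g(z) = C1 + C2*z^(1 - sqrt(3)/3)


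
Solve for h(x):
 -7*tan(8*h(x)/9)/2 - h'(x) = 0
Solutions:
 h(x) = -9*asin(C1*exp(-28*x/9))/8 + 9*pi/8
 h(x) = 9*asin(C1*exp(-28*x/9))/8


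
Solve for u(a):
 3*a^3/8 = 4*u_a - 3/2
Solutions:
 u(a) = C1 + 3*a^4/128 + 3*a/8


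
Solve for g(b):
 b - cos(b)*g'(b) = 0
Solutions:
 g(b) = C1 + Integral(b/cos(b), b)


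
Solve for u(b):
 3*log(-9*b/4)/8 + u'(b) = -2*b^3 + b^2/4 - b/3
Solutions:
 u(b) = C1 - b^4/2 + b^3/12 - b^2/6 - 3*b*log(-b)/8 + 3*b*(-2*log(3) + 1 + 2*log(2))/8


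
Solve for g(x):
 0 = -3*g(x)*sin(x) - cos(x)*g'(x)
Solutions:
 g(x) = C1*cos(x)^3


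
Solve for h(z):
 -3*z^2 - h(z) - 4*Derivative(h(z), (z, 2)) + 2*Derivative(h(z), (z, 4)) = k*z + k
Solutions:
 h(z) = C1*exp(-z*sqrt(1 + sqrt(6)/2)) + C2*exp(z*sqrt(1 + sqrt(6)/2)) + C3*sin(z*sqrt(-1 + sqrt(6)/2)) + C4*cos(z*sqrt(-1 + sqrt(6)/2)) - k*z - k - 3*z^2 + 24


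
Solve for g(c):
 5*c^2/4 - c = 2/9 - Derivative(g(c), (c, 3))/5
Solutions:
 g(c) = C1 + C2*c + C3*c^2 - 5*c^5/48 + 5*c^4/24 + 5*c^3/27


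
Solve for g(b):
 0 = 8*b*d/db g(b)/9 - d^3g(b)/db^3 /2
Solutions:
 g(b) = C1 + Integral(C2*airyai(2*6^(1/3)*b/3) + C3*airybi(2*6^(1/3)*b/3), b)


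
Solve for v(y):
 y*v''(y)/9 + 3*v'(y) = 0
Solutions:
 v(y) = C1 + C2/y^26


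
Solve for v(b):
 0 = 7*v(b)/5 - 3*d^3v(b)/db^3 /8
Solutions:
 v(b) = C3*exp(2*15^(2/3)*7^(1/3)*b/15) + (C1*sin(3^(1/6)*5^(2/3)*7^(1/3)*b/5) + C2*cos(3^(1/6)*5^(2/3)*7^(1/3)*b/5))*exp(-15^(2/3)*7^(1/3)*b/15)


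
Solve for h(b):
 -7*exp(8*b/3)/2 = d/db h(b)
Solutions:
 h(b) = C1 - 21*exp(8*b/3)/16


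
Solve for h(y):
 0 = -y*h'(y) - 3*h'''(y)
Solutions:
 h(y) = C1 + Integral(C2*airyai(-3^(2/3)*y/3) + C3*airybi(-3^(2/3)*y/3), y)


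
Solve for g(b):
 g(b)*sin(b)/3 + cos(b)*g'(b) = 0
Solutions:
 g(b) = C1*cos(b)^(1/3)


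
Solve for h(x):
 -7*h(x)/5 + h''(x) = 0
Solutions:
 h(x) = C1*exp(-sqrt(35)*x/5) + C2*exp(sqrt(35)*x/5)


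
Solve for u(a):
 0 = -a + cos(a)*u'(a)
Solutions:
 u(a) = C1 + Integral(a/cos(a), a)


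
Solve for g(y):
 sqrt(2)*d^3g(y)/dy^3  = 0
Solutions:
 g(y) = C1 + C2*y + C3*y^2


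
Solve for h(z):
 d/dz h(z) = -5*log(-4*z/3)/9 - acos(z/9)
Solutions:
 h(z) = C1 - 5*z*log(-z)/9 - z*acos(z/9) - 10*z*log(2)/9 + 5*z/9 + 5*z*log(3)/9 + sqrt(81 - z^2)


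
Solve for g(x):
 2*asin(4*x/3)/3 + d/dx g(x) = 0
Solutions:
 g(x) = C1 - 2*x*asin(4*x/3)/3 - sqrt(9 - 16*x^2)/6


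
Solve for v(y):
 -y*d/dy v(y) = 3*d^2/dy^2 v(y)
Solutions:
 v(y) = C1 + C2*erf(sqrt(6)*y/6)


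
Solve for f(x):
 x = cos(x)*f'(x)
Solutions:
 f(x) = C1 + Integral(x/cos(x), x)


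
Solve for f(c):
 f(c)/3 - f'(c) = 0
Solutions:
 f(c) = C1*exp(c/3)


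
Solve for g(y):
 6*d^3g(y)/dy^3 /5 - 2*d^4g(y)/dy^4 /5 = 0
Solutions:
 g(y) = C1 + C2*y + C3*y^2 + C4*exp(3*y)


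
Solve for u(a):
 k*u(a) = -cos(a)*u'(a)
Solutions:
 u(a) = C1*exp(k*(log(sin(a) - 1) - log(sin(a) + 1))/2)


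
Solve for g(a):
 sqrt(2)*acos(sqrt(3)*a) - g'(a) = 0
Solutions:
 g(a) = C1 + sqrt(2)*(a*acos(sqrt(3)*a) - sqrt(3)*sqrt(1 - 3*a^2)/3)


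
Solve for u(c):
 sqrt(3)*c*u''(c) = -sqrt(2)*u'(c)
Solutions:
 u(c) = C1 + C2*c^(1 - sqrt(6)/3)


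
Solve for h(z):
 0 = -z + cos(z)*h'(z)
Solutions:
 h(z) = C1 + Integral(z/cos(z), z)


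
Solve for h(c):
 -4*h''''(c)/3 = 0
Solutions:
 h(c) = C1 + C2*c + C3*c^2 + C4*c^3


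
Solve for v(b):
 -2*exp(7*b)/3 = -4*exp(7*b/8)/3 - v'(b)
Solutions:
 v(b) = C1 - 32*exp(7*b/8)/21 + 2*exp(7*b)/21


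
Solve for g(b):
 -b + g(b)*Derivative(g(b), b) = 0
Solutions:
 g(b) = -sqrt(C1 + b^2)
 g(b) = sqrt(C1 + b^2)


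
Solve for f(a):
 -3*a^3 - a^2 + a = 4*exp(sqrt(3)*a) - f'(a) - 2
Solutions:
 f(a) = C1 + 3*a^4/4 + a^3/3 - a^2/2 - 2*a + 4*sqrt(3)*exp(sqrt(3)*a)/3


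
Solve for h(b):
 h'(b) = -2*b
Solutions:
 h(b) = C1 - b^2


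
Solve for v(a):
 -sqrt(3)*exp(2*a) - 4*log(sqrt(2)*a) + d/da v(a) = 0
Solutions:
 v(a) = C1 + 4*a*log(a) + 2*a*(-2 + log(2)) + sqrt(3)*exp(2*a)/2


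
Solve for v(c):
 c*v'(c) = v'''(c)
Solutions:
 v(c) = C1 + Integral(C2*airyai(c) + C3*airybi(c), c)


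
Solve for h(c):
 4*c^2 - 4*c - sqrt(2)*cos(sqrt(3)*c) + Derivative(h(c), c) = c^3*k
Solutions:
 h(c) = C1 + c^4*k/4 - 4*c^3/3 + 2*c^2 + sqrt(6)*sin(sqrt(3)*c)/3


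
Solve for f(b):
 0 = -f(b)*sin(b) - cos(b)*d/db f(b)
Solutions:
 f(b) = C1*cos(b)


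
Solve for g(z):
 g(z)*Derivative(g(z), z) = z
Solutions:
 g(z) = -sqrt(C1 + z^2)
 g(z) = sqrt(C1 + z^2)


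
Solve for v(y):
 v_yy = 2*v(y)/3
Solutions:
 v(y) = C1*exp(-sqrt(6)*y/3) + C2*exp(sqrt(6)*y/3)


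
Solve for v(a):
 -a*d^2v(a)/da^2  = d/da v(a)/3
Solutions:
 v(a) = C1 + C2*a^(2/3)


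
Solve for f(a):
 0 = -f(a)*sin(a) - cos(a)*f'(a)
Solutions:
 f(a) = C1*cos(a)


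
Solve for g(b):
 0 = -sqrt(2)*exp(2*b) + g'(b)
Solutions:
 g(b) = C1 + sqrt(2)*exp(2*b)/2


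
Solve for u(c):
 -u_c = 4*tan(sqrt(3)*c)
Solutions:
 u(c) = C1 + 4*sqrt(3)*log(cos(sqrt(3)*c))/3


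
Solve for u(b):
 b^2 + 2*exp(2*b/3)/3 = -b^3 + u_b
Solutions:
 u(b) = C1 + b^4/4 + b^3/3 + exp(2*b/3)


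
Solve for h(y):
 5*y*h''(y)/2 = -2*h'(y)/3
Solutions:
 h(y) = C1 + C2*y^(11/15)


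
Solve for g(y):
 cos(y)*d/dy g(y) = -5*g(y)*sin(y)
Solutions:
 g(y) = C1*cos(y)^5


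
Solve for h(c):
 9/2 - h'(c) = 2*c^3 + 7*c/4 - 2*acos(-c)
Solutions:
 h(c) = C1 - c^4/2 - 7*c^2/8 + 2*c*acos(-c) + 9*c/2 + 2*sqrt(1 - c^2)


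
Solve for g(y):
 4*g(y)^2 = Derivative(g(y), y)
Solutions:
 g(y) = -1/(C1 + 4*y)


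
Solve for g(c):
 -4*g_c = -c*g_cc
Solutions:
 g(c) = C1 + C2*c^5


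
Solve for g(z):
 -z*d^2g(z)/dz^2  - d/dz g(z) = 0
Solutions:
 g(z) = C1 + C2*log(z)


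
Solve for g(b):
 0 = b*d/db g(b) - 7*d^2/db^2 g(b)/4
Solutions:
 g(b) = C1 + C2*erfi(sqrt(14)*b/7)


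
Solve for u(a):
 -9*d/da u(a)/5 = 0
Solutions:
 u(a) = C1


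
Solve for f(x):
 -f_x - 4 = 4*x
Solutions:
 f(x) = C1 - 2*x^2 - 4*x


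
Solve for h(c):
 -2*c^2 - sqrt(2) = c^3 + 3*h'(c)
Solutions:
 h(c) = C1 - c^4/12 - 2*c^3/9 - sqrt(2)*c/3


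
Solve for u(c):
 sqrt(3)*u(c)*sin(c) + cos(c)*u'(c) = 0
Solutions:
 u(c) = C1*cos(c)^(sqrt(3))


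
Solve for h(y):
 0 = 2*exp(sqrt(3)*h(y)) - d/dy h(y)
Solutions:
 h(y) = sqrt(3)*(2*log(-1/(C1 + 2*y)) - log(3))/6


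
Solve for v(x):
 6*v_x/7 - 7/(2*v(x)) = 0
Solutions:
 v(x) = -sqrt(C1 + 294*x)/6
 v(x) = sqrt(C1 + 294*x)/6


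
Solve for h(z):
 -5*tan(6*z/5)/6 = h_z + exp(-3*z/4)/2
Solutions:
 h(z) = C1 - 25*log(tan(6*z/5)^2 + 1)/72 + 2*exp(-3*z/4)/3


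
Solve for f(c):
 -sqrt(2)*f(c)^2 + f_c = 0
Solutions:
 f(c) = -1/(C1 + sqrt(2)*c)


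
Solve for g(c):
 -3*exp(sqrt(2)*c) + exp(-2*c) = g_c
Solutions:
 g(c) = C1 - 3*sqrt(2)*exp(sqrt(2)*c)/2 - exp(-2*c)/2


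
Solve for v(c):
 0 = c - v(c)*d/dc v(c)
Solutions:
 v(c) = -sqrt(C1 + c^2)
 v(c) = sqrt(C1 + c^2)


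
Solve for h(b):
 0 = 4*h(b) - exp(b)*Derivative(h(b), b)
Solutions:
 h(b) = C1*exp(-4*exp(-b))


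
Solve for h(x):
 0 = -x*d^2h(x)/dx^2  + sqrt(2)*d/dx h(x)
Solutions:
 h(x) = C1 + C2*x^(1 + sqrt(2))


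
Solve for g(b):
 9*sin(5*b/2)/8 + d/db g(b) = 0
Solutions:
 g(b) = C1 + 9*cos(5*b/2)/20


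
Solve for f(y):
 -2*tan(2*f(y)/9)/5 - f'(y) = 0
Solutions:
 f(y) = -9*asin(C1*exp(-4*y/45))/2 + 9*pi/2
 f(y) = 9*asin(C1*exp(-4*y/45))/2


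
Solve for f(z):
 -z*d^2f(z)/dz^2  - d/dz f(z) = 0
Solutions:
 f(z) = C1 + C2*log(z)


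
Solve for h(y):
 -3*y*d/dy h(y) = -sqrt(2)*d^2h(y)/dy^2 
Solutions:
 h(y) = C1 + C2*erfi(2^(1/4)*sqrt(3)*y/2)


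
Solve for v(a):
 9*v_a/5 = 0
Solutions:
 v(a) = C1


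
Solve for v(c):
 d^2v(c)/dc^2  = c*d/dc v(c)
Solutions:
 v(c) = C1 + C2*erfi(sqrt(2)*c/2)


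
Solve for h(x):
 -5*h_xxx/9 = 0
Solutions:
 h(x) = C1 + C2*x + C3*x^2


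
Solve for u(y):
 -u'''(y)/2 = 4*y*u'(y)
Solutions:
 u(y) = C1 + Integral(C2*airyai(-2*y) + C3*airybi(-2*y), y)


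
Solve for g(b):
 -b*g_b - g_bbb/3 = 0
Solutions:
 g(b) = C1 + Integral(C2*airyai(-3^(1/3)*b) + C3*airybi(-3^(1/3)*b), b)


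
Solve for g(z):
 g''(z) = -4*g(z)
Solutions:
 g(z) = C1*sin(2*z) + C2*cos(2*z)


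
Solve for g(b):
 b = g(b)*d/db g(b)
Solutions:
 g(b) = -sqrt(C1 + b^2)
 g(b) = sqrt(C1 + b^2)


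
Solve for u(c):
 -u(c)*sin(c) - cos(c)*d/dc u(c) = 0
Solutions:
 u(c) = C1*cos(c)


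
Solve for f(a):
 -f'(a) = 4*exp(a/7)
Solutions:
 f(a) = C1 - 28*exp(a/7)


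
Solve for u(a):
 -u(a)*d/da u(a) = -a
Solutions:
 u(a) = -sqrt(C1 + a^2)
 u(a) = sqrt(C1 + a^2)


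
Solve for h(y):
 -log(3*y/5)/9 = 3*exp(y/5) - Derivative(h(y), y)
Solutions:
 h(y) = C1 + y*log(y)/9 + y*(-log(5) - 1 + log(3))/9 + 15*exp(y/5)


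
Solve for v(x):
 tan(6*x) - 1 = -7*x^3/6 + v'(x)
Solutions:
 v(x) = C1 + 7*x^4/24 - x - log(cos(6*x))/6


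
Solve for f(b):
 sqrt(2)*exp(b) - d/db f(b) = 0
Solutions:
 f(b) = C1 + sqrt(2)*exp(b)


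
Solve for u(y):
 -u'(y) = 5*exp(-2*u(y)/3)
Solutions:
 u(y) = 3*log(-sqrt(C1 - 5*y)) - 3*log(3) + 3*log(6)/2
 u(y) = 3*log(C1 - 5*y)/2 - 3*log(3) + 3*log(6)/2


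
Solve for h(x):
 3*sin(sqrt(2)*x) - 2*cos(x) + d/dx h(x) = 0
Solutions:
 h(x) = C1 + 2*sin(x) + 3*sqrt(2)*cos(sqrt(2)*x)/2


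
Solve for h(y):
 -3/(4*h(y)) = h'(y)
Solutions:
 h(y) = -sqrt(C1 - 6*y)/2
 h(y) = sqrt(C1 - 6*y)/2


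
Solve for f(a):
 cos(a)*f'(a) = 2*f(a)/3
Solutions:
 f(a) = C1*(sin(a) + 1)^(1/3)/(sin(a) - 1)^(1/3)


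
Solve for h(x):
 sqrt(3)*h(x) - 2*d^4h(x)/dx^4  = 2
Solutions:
 h(x) = C1*exp(-2^(3/4)*3^(1/8)*x/2) + C2*exp(2^(3/4)*3^(1/8)*x/2) + C3*sin(2^(3/4)*3^(1/8)*x/2) + C4*cos(2^(3/4)*3^(1/8)*x/2) + 2*sqrt(3)/3


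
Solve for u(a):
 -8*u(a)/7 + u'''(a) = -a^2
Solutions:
 u(a) = C3*exp(2*7^(2/3)*a/7) + 7*a^2/8 + (C1*sin(sqrt(3)*7^(2/3)*a/7) + C2*cos(sqrt(3)*7^(2/3)*a/7))*exp(-7^(2/3)*a/7)


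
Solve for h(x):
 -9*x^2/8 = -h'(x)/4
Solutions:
 h(x) = C1 + 3*x^3/2


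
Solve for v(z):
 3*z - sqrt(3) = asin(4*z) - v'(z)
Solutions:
 v(z) = C1 - 3*z^2/2 + z*asin(4*z) + sqrt(3)*z + sqrt(1 - 16*z^2)/4


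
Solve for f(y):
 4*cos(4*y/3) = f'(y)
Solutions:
 f(y) = C1 + 3*sin(4*y/3)


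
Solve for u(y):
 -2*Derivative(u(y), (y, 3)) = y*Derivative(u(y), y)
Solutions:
 u(y) = C1 + Integral(C2*airyai(-2^(2/3)*y/2) + C3*airybi(-2^(2/3)*y/2), y)


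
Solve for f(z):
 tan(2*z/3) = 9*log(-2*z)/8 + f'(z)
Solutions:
 f(z) = C1 - 9*z*log(-z)/8 - 9*z*log(2)/8 + 9*z/8 - 3*log(cos(2*z/3))/2


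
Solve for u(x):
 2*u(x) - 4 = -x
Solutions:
 u(x) = 2 - x/2


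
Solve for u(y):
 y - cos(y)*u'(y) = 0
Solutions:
 u(y) = C1 + Integral(y/cos(y), y)


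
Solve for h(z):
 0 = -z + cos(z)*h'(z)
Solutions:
 h(z) = C1 + Integral(z/cos(z), z)


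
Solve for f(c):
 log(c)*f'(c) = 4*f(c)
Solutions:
 f(c) = C1*exp(4*li(c))


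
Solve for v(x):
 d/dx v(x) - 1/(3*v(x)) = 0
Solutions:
 v(x) = -sqrt(C1 + 6*x)/3
 v(x) = sqrt(C1 + 6*x)/3


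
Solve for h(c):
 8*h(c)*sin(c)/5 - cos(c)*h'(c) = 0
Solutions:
 h(c) = C1/cos(c)^(8/5)


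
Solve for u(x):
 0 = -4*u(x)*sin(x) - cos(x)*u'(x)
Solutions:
 u(x) = C1*cos(x)^4


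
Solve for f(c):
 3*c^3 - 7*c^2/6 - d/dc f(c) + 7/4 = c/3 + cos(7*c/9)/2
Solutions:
 f(c) = C1 + 3*c^4/4 - 7*c^3/18 - c^2/6 + 7*c/4 - 9*sin(7*c/9)/14


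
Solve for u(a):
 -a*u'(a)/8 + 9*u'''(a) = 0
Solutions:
 u(a) = C1 + Integral(C2*airyai(3^(1/3)*a/6) + C3*airybi(3^(1/3)*a/6), a)


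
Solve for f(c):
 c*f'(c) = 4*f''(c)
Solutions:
 f(c) = C1 + C2*erfi(sqrt(2)*c/4)


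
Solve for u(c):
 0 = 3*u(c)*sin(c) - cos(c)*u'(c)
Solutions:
 u(c) = C1/cos(c)^3


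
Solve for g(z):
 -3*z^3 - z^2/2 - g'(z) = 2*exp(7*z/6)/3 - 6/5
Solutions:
 g(z) = C1 - 3*z^4/4 - z^3/6 + 6*z/5 - 4*exp(7*z/6)/7


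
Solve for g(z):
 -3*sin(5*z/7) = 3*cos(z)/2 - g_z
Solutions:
 g(z) = C1 + 3*sin(z)/2 - 21*cos(5*z/7)/5


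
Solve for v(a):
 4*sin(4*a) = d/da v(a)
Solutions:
 v(a) = C1 - cos(4*a)


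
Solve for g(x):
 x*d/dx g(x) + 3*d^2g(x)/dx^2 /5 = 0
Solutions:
 g(x) = C1 + C2*erf(sqrt(30)*x/6)


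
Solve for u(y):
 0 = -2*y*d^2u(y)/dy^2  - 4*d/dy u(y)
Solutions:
 u(y) = C1 + C2/y


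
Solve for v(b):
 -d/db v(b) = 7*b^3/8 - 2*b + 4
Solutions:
 v(b) = C1 - 7*b^4/32 + b^2 - 4*b


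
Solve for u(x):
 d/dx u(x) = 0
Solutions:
 u(x) = C1


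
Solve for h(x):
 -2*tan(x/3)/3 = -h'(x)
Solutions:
 h(x) = C1 - 2*log(cos(x/3))


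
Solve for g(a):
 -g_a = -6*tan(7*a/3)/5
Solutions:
 g(a) = C1 - 18*log(cos(7*a/3))/35


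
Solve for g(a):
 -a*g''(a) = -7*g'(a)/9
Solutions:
 g(a) = C1 + C2*a^(16/9)


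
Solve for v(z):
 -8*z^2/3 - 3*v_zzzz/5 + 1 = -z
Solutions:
 v(z) = C1 + C2*z + C3*z^2 + C4*z^3 - z^6/81 + z^5/72 + 5*z^4/72


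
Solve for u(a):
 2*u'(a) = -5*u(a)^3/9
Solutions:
 u(a) = -3*sqrt(-1/(C1 - 5*a))
 u(a) = 3*sqrt(-1/(C1 - 5*a))


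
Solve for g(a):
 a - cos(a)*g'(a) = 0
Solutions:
 g(a) = C1 + Integral(a/cos(a), a)


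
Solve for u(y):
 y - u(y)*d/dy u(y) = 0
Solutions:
 u(y) = -sqrt(C1 + y^2)
 u(y) = sqrt(C1 + y^2)


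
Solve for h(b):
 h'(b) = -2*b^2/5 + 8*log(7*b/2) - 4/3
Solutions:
 h(b) = C1 - 2*b^3/15 + 8*b*log(b) - 28*b/3 - 8*b*log(2) + 8*b*log(7)


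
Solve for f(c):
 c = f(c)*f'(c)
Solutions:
 f(c) = -sqrt(C1 + c^2)
 f(c) = sqrt(C1 + c^2)


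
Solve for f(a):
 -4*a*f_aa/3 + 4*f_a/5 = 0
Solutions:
 f(a) = C1 + C2*a^(8/5)


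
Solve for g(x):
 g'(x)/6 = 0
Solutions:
 g(x) = C1


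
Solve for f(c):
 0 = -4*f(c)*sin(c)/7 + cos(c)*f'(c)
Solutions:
 f(c) = C1/cos(c)^(4/7)


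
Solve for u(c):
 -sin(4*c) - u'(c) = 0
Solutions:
 u(c) = C1 + cos(4*c)/4


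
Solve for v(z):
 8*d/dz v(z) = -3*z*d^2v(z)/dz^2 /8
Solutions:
 v(z) = C1 + C2/z^(61/3)


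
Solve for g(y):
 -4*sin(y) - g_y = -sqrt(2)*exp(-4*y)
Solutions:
 g(y) = C1 + 4*cos(y) - sqrt(2)*exp(-4*y)/4


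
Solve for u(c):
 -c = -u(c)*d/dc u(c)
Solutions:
 u(c) = -sqrt(C1 + c^2)
 u(c) = sqrt(C1 + c^2)


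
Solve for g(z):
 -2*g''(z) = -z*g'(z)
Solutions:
 g(z) = C1 + C2*erfi(z/2)


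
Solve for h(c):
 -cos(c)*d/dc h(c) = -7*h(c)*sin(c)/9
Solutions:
 h(c) = C1/cos(c)^(7/9)


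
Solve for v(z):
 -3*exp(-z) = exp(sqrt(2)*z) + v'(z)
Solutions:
 v(z) = C1 - sqrt(2)*exp(sqrt(2)*z)/2 + 3*exp(-z)


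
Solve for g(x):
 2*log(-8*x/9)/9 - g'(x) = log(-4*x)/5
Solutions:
 g(x) = C1 + x*log(-x)/45 + x*(-20*log(3) - 1 + 12*log(2))/45


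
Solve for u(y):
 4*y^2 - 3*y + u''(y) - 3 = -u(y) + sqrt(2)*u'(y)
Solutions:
 u(y) = -4*y^2 - 8*sqrt(2)*y + 3*y + (C1*sin(sqrt(2)*y/2) + C2*cos(sqrt(2)*y/2))*exp(sqrt(2)*y/2) - 5 + 3*sqrt(2)


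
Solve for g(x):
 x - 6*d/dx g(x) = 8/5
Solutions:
 g(x) = C1 + x^2/12 - 4*x/15


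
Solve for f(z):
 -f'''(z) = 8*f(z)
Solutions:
 f(z) = C3*exp(-2*z) + (C1*sin(sqrt(3)*z) + C2*cos(sqrt(3)*z))*exp(z)


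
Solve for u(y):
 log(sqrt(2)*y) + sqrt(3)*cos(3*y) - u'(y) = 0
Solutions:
 u(y) = C1 + y*log(y) - y + y*log(2)/2 + sqrt(3)*sin(3*y)/3


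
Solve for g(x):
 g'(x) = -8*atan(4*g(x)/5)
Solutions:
 Integral(1/atan(4*_y/5), (_y, g(x))) = C1 - 8*x


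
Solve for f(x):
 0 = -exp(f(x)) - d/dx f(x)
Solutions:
 f(x) = log(1/(C1 + x))


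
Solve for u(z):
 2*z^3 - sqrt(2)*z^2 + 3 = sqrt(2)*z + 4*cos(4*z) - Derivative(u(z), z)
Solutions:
 u(z) = C1 - z^4/2 + sqrt(2)*z^3/3 + sqrt(2)*z^2/2 - 3*z + sin(4*z)


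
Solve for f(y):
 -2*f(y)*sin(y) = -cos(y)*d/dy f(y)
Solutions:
 f(y) = C1/cos(y)^2


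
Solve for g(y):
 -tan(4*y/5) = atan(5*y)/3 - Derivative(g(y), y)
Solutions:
 g(y) = C1 + y*atan(5*y)/3 - log(25*y^2 + 1)/30 - 5*log(cos(4*y/5))/4


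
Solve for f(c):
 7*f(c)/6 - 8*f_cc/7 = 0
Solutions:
 f(c) = C1*exp(-7*sqrt(3)*c/12) + C2*exp(7*sqrt(3)*c/12)


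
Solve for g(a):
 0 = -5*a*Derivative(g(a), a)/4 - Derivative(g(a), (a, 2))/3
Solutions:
 g(a) = C1 + C2*erf(sqrt(30)*a/4)


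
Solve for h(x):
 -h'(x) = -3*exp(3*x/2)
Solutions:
 h(x) = C1 + 2*exp(3*x/2)


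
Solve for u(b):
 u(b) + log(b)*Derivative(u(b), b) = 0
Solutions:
 u(b) = C1*exp(-li(b))


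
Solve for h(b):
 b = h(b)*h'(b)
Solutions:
 h(b) = -sqrt(C1 + b^2)
 h(b) = sqrt(C1 + b^2)


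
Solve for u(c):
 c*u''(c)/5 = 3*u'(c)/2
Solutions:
 u(c) = C1 + C2*c^(17/2)


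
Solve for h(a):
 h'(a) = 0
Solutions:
 h(a) = C1


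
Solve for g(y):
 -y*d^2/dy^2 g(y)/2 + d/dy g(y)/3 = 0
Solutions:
 g(y) = C1 + C2*y^(5/3)


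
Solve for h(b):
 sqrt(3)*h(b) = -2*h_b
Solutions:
 h(b) = C1*exp(-sqrt(3)*b/2)


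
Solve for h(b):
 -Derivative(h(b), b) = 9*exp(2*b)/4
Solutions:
 h(b) = C1 - 9*exp(2*b)/8


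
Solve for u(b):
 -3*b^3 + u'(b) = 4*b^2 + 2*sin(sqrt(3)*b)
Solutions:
 u(b) = C1 + 3*b^4/4 + 4*b^3/3 - 2*sqrt(3)*cos(sqrt(3)*b)/3


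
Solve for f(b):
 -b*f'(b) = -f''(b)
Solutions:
 f(b) = C1 + C2*erfi(sqrt(2)*b/2)


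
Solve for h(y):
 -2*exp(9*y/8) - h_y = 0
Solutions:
 h(y) = C1 - 16*exp(9*y/8)/9


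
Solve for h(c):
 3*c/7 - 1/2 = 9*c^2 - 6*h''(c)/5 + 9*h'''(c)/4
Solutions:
 h(c) = C1 + C2*c + C3*exp(8*c/15) + 5*c^4/8 + 1555*c^3/336 + 70535*c^2/2688


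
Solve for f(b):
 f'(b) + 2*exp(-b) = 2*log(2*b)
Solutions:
 f(b) = C1 + 2*b*log(b) + 2*b*(-1 + log(2)) + 2*exp(-b)


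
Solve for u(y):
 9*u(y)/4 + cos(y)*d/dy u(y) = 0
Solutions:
 u(y) = C1*(sin(y) - 1)^(9/8)/(sin(y) + 1)^(9/8)


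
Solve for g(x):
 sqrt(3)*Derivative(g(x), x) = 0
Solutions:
 g(x) = C1


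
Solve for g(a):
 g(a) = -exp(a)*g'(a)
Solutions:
 g(a) = C1*exp(exp(-a))


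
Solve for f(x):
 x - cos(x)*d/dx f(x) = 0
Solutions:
 f(x) = C1 + Integral(x/cos(x), x)


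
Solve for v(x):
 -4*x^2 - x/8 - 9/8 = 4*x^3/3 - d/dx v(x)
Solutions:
 v(x) = C1 + x^4/3 + 4*x^3/3 + x^2/16 + 9*x/8


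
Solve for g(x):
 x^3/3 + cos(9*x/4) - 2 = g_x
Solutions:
 g(x) = C1 + x^4/12 - 2*x + 4*sin(9*x/4)/9


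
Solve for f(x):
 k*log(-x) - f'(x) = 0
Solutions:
 f(x) = C1 + k*x*log(-x) - k*x


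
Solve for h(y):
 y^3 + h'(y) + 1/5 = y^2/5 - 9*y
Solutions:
 h(y) = C1 - y^4/4 + y^3/15 - 9*y^2/2 - y/5


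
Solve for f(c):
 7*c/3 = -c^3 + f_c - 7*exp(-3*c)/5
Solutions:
 f(c) = C1 + c^4/4 + 7*c^2/6 - 7*exp(-3*c)/15


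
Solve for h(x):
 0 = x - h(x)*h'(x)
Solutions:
 h(x) = -sqrt(C1 + x^2)
 h(x) = sqrt(C1 + x^2)


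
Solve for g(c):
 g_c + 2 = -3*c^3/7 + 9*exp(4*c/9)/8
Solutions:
 g(c) = C1 - 3*c^4/28 - 2*c + 81*exp(4*c/9)/32


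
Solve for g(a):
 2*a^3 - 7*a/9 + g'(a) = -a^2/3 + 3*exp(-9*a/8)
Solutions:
 g(a) = C1 - a^4/2 - a^3/9 + 7*a^2/18 - 8*exp(-9*a/8)/3


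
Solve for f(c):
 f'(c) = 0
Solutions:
 f(c) = C1


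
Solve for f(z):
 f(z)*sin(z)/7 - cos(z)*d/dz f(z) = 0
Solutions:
 f(z) = C1/cos(z)^(1/7)


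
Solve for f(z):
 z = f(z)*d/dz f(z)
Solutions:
 f(z) = -sqrt(C1 + z^2)
 f(z) = sqrt(C1 + z^2)


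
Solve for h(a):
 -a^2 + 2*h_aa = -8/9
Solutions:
 h(a) = C1 + C2*a + a^4/24 - 2*a^2/9


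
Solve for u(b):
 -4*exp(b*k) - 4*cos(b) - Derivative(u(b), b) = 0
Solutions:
 u(b) = C1 - 4*sin(b) - 4*exp(b*k)/k


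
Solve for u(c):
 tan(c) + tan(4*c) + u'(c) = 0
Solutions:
 u(c) = C1 + log(cos(c)) + log(cos(4*c))/4


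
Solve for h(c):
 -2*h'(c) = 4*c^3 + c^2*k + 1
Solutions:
 h(c) = C1 - c^4/2 - c^3*k/6 - c/2


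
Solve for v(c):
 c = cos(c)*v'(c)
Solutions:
 v(c) = C1 + Integral(c/cos(c), c)


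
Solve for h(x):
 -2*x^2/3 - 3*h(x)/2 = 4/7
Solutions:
 h(x) = -4*x^2/9 - 8/21


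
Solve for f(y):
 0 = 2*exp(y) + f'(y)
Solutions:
 f(y) = C1 - 2*exp(y)


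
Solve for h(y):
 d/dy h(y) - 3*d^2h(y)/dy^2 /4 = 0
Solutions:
 h(y) = C1 + C2*exp(4*y/3)


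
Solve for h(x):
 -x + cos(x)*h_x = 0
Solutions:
 h(x) = C1 + Integral(x/cos(x), x)


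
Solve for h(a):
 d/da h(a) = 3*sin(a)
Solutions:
 h(a) = C1 - 3*cos(a)


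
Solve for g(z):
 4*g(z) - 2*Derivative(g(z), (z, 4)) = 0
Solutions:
 g(z) = C1*exp(-2^(1/4)*z) + C2*exp(2^(1/4)*z) + C3*sin(2^(1/4)*z) + C4*cos(2^(1/4)*z)


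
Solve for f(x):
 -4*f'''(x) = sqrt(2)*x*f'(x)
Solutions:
 f(x) = C1 + Integral(C2*airyai(-sqrt(2)*x/2) + C3*airybi(-sqrt(2)*x/2), x)


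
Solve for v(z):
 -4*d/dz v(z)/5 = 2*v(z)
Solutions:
 v(z) = C1*exp(-5*z/2)


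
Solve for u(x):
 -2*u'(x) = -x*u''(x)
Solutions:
 u(x) = C1 + C2*x^3


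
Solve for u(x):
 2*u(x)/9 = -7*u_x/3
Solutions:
 u(x) = C1*exp(-2*x/21)


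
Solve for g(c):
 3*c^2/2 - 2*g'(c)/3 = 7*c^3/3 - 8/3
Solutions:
 g(c) = C1 - 7*c^4/8 + 3*c^3/4 + 4*c


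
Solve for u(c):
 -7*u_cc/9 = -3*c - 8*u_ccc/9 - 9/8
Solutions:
 u(c) = C1 + C2*c + C3*exp(7*c/8) + 9*c^3/14 + 2295*c^2/784


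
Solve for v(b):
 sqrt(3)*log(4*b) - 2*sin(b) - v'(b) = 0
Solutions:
 v(b) = C1 + sqrt(3)*b*(log(b) - 1) + 2*sqrt(3)*b*log(2) + 2*cos(b)


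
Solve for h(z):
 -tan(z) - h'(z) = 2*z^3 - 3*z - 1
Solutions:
 h(z) = C1 - z^4/2 + 3*z^2/2 + z + log(cos(z))


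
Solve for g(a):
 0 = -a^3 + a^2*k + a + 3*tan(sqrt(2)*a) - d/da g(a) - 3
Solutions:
 g(a) = C1 - a^4/4 + a^3*k/3 + a^2/2 - 3*a - 3*sqrt(2)*log(cos(sqrt(2)*a))/2


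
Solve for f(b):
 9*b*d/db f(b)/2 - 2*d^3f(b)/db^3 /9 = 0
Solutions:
 f(b) = C1 + Integral(C2*airyai(3*6^(1/3)*b/2) + C3*airybi(3*6^(1/3)*b/2), b)


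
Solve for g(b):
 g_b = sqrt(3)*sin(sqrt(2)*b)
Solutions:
 g(b) = C1 - sqrt(6)*cos(sqrt(2)*b)/2


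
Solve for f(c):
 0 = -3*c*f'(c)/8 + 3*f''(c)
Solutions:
 f(c) = C1 + C2*erfi(c/4)


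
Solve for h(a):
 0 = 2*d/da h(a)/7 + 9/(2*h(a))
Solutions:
 h(a) = -sqrt(C1 - 126*a)/2
 h(a) = sqrt(C1 - 126*a)/2


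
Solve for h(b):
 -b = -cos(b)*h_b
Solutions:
 h(b) = C1 + Integral(b/cos(b), b)


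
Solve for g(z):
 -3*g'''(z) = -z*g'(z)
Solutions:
 g(z) = C1 + Integral(C2*airyai(3^(2/3)*z/3) + C3*airybi(3^(2/3)*z/3), z)


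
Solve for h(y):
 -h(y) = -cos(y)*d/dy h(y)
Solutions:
 h(y) = C1*sqrt(sin(y) + 1)/sqrt(sin(y) - 1)


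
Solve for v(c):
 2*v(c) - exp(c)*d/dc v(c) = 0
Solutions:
 v(c) = C1*exp(-2*exp(-c))


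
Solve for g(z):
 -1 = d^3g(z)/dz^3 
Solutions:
 g(z) = C1 + C2*z + C3*z^2 - z^3/6


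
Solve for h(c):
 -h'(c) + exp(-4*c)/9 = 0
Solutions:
 h(c) = C1 - exp(-4*c)/36


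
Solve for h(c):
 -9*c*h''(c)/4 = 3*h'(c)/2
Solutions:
 h(c) = C1 + C2*c^(1/3)


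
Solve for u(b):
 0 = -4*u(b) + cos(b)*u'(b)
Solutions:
 u(b) = C1*(sin(b)^2 + 2*sin(b) + 1)/(sin(b)^2 - 2*sin(b) + 1)


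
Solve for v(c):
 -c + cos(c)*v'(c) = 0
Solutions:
 v(c) = C1 + Integral(c/cos(c), c)


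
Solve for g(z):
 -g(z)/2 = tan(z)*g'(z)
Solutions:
 g(z) = C1/sqrt(sin(z))


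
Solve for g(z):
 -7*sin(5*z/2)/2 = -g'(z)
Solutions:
 g(z) = C1 - 7*cos(5*z/2)/5


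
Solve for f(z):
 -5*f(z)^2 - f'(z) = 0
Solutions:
 f(z) = 1/(C1 + 5*z)


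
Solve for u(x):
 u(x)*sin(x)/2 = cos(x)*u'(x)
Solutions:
 u(x) = C1/sqrt(cos(x))


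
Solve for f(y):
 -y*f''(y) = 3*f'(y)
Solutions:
 f(y) = C1 + C2/y^2


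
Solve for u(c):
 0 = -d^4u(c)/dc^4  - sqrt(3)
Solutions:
 u(c) = C1 + C2*c + C3*c^2 + C4*c^3 - sqrt(3)*c^4/24


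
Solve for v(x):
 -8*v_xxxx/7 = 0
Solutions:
 v(x) = C1 + C2*x + C3*x^2 + C4*x^3


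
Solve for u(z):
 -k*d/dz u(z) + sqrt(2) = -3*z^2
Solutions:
 u(z) = C1 + z^3/k + sqrt(2)*z/k


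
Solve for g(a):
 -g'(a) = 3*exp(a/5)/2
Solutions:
 g(a) = C1 - 15*exp(a/5)/2


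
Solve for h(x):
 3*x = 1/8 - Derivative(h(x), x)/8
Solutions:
 h(x) = C1 - 12*x^2 + x


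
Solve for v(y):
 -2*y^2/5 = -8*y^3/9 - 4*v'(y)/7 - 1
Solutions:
 v(y) = C1 - 7*y^4/18 + 7*y^3/30 - 7*y/4


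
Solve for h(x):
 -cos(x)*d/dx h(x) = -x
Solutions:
 h(x) = C1 + Integral(x/cos(x), x)


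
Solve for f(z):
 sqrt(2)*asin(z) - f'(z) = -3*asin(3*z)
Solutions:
 f(z) = C1 + 3*z*asin(3*z) + sqrt(1 - 9*z^2) + sqrt(2)*(z*asin(z) + sqrt(1 - z^2))


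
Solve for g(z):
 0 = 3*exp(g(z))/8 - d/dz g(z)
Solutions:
 g(z) = log(-1/(C1 + 3*z)) + 3*log(2)


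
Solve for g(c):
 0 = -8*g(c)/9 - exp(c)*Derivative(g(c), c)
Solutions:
 g(c) = C1*exp(8*exp(-c)/9)


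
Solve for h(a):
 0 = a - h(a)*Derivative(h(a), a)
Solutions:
 h(a) = -sqrt(C1 + a^2)
 h(a) = sqrt(C1 + a^2)


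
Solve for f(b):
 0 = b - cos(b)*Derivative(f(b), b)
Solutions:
 f(b) = C1 + Integral(b/cos(b), b)


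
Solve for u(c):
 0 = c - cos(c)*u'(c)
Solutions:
 u(c) = C1 + Integral(c/cos(c), c)


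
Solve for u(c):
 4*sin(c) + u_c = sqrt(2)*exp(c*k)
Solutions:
 u(c) = C1 + 4*cos(c) + sqrt(2)*exp(c*k)/k


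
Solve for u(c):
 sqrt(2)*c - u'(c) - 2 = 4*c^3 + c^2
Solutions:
 u(c) = C1 - c^4 - c^3/3 + sqrt(2)*c^2/2 - 2*c


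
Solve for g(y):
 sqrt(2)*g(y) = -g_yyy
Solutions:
 g(y) = C3*exp(-2^(1/6)*y) + (C1*sin(2^(1/6)*sqrt(3)*y/2) + C2*cos(2^(1/6)*sqrt(3)*y/2))*exp(2^(1/6)*y/2)


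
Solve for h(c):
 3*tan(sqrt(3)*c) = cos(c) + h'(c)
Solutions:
 h(c) = C1 - sqrt(3)*log(cos(sqrt(3)*c)) - sin(c)


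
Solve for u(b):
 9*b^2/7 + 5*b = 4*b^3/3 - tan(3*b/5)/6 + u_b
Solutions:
 u(b) = C1 - b^4/3 + 3*b^3/7 + 5*b^2/2 - 5*log(cos(3*b/5))/18


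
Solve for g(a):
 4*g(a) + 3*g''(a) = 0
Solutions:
 g(a) = C1*sin(2*sqrt(3)*a/3) + C2*cos(2*sqrt(3)*a/3)


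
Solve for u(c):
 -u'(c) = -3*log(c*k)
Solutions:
 u(c) = C1 + 3*c*log(c*k) - 3*c


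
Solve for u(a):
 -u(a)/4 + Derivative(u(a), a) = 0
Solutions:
 u(a) = C1*exp(a/4)


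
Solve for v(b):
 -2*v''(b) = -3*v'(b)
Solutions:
 v(b) = C1 + C2*exp(3*b/2)


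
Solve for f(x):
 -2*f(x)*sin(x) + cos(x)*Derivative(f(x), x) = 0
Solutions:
 f(x) = C1/cos(x)^2


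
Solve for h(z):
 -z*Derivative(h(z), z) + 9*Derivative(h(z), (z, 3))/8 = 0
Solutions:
 h(z) = C1 + Integral(C2*airyai(2*3^(1/3)*z/3) + C3*airybi(2*3^(1/3)*z/3), z)


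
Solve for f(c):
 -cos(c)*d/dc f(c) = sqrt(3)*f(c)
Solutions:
 f(c) = C1*(sin(c) - 1)^(sqrt(3)/2)/(sin(c) + 1)^(sqrt(3)/2)


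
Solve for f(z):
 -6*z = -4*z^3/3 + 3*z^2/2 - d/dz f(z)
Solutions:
 f(z) = C1 - z^4/3 + z^3/2 + 3*z^2


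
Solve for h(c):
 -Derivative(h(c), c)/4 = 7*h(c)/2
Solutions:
 h(c) = C1*exp(-14*c)


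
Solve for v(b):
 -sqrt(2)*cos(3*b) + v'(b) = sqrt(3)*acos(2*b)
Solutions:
 v(b) = C1 + sqrt(3)*(b*acos(2*b) - sqrt(1 - 4*b^2)/2) + sqrt(2)*sin(3*b)/3


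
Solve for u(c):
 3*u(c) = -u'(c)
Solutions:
 u(c) = C1*exp(-3*c)


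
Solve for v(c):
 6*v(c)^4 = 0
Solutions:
 v(c) = 0


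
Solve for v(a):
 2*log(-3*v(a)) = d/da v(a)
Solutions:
 -Integral(1/(log(-_y) + log(3)), (_y, v(a)))/2 = C1 - a


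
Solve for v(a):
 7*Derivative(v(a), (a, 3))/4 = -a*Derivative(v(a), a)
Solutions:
 v(a) = C1 + Integral(C2*airyai(-14^(2/3)*a/7) + C3*airybi(-14^(2/3)*a/7), a)


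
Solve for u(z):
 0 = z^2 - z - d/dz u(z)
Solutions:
 u(z) = C1 + z^3/3 - z^2/2


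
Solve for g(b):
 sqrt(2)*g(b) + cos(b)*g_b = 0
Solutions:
 g(b) = C1*(sin(b) - 1)^(sqrt(2)/2)/(sin(b) + 1)^(sqrt(2)/2)


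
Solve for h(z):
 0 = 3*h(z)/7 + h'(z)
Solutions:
 h(z) = C1*exp(-3*z/7)


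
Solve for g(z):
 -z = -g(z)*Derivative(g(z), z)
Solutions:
 g(z) = -sqrt(C1 + z^2)
 g(z) = sqrt(C1 + z^2)


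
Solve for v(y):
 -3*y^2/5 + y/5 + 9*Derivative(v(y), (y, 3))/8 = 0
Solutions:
 v(y) = C1 + C2*y + C3*y^2 + 2*y^5/225 - y^4/135


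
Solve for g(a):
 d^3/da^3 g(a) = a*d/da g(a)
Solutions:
 g(a) = C1 + Integral(C2*airyai(a) + C3*airybi(a), a)


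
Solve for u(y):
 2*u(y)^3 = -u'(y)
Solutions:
 u(y) = -sqrt(2)*sqrt(-1/(C1 - 2*y))/2
 u(y) = sqrt(2)*sqrt(-1/(C1 - 2*y))/2


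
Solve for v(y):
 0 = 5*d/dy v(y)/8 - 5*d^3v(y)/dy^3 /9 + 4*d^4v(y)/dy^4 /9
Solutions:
 v(y) = C1 + C2*exp(y*(5*5^(2/3)/(9*sqrt(579) + 218)^(1/3) + 10 + 5^(1/3)*(9*sqrt(579) + 218)^(1/3))/24)*sin(sqrt(3)*5^(1/3)*y*(-(9*sqrt(579) + 218)^(1/3) + 5*5^(1/3)/(9*sqrt(579) + 218)^(1/3))/24) + C3*exp(y*(5*5^(2/3)/(9*sqrt(579) + 218)^(1/3) + 10 + 5^(1/3)*(9*sqrt(579) + 218)^(1/3))/24)*cos(sqrt(3)*5^(1/3)*y*(-(9*sqrt(579) + 218)^(1/3) + 5*5^(1/3)/(9*sqrt(579) + 218)^(1/3))/24) + C4*exp(y*(-5^(1/3)*(9*sqrt(579) + 218)^(1/3) - 5*5^(2/3)/(9*sqrt(579) + 218)^(1/3) + 5)/12)


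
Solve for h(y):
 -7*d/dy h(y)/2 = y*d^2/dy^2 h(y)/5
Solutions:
 h(y) = C1 + C2/y^(33/2)


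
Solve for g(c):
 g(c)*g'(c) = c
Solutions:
 g(c) = -sqrt(C1 + c^2)
 g(c) = sqrt(C1 + c^2)


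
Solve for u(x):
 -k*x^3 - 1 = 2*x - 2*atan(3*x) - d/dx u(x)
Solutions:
 u(x) = C1 + k*x^4/4 + x^2 - 2*x*atan(3*x) + x + log(9*x^2 + 1)/3


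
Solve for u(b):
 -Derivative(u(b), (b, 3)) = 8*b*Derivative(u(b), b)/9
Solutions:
 u(b) = C1 + Integral(C2*airyai(-2*3^(1/3)*b/3) + C3*airybi(-2*3^(1/3)*b/3), b)


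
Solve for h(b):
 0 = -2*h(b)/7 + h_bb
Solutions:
 h(b) = C1*exp(-sqrt(14)*b/7) + C2*exp(sqrt(14)*b/7)


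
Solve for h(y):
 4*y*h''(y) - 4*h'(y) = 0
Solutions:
 h(y) = C1 + C2*y^2


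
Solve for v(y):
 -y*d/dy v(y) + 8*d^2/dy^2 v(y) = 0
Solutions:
 v(y) = C1 + C2*erfi(y/4)


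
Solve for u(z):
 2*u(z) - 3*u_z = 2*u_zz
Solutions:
 u(z) = C1*exp(-2*z) + C2*exp(z/2)


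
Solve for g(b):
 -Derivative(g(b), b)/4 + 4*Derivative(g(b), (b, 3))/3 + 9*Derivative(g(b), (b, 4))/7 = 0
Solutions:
 g(b) = C1 + C2*exp(-b*(448*7^(2/3)/(243*sqrt(8873) + 33961)^(1/3) + 7^(1/3)*(243*sqrt(8873) + 33961)^(1/3) + 112)/324)*sin(sqrt(3)*7^(1/3)*b*(-(243*sqrt(8873) + 33961)^(1/3) + 448*7^(1/3)/(243*sqrt(8873) + 33961)^(1/3))/324) + C3*exp(-b*(448*7^(2/3)/(243*sqrt(8873) + 33961)^(1/3) + 7^(1/3)*(243*sqrt(8873) + 33961)^(1/3) + 112)/324)*cos(sqrt(3)*7^(1/3)*b*(-(243*sqrt(8873) + 33961)^(1/3) + 448*7^(1/3)/(243*sqrt(8873) + 33961)^(1/3))/324) + C4*exp(b*(-56 + 448*7^(2/3)/(243*sqrt(8873) + 33961)^(1/3) + 7^(1/3)*(243*sqrt(8873) + 33961)^(1/3))/162)


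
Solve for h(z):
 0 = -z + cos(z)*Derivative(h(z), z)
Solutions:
 h(z) = C1 + Integral(z/cos(z), z)


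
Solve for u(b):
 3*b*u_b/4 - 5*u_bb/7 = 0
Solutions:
 u(b) = C1 + C2*erfi(sqrt(210)*b/20)


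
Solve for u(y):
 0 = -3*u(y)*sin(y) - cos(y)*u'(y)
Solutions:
 u(y) = C1*cos(y)^3


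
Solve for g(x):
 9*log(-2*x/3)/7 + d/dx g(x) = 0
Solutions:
 g(x) = C1 - 9*x*log(-x)/7 + 9*x*(-log(2) + 1 + log(3))/7


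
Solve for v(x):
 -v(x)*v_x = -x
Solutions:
 v(x) = -sqrt(C1 + x^2)
 v(x) = sqrt(C1 + x^2)


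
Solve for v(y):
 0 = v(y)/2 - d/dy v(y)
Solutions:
 v(y) = C1*exp(y/2)


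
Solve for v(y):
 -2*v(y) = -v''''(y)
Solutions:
 v(y) = C1*exp(-2^(1/4)*y) + C2*exp(2^(1/4)*y) + C3*sin(2^(1/4)*y) + C4*cos(2^(1/4)*y)


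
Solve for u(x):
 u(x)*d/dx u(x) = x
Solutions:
 u(x) = -sqrt(C1 + x^2)
 u(x) = sqrt(C1 + x^2)


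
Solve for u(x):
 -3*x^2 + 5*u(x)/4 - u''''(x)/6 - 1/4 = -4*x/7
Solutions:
 u(x) = C1*exp(-15^(1/4)*2^(3/4)*x/2) + C2*exp(15^(1/4)*2^(3/4)*x/2) + C3*sin(15^(1/4)*2^(3/4)*x/2) + C4*cos(15^(1/4)*2^(3/4)*x/2) + 12*x^2/5 - 16*x/35 + 1/5


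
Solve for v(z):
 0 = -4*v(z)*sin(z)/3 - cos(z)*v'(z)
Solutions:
 v(z) = C1*cos(z)^(4/3)


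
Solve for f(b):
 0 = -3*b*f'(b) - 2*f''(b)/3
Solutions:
 f(b) = C1 + C2*erf(3*b/2)


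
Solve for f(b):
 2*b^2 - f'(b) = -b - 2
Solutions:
 f(b) = C1 + 2*b^3/3 + b^2/2 + 2*b


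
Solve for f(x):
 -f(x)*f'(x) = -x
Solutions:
 f(x) = -sqrt(C1 + x^2)
 f(x) = sqrt(C1 + x^2)


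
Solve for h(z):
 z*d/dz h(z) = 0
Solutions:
 h(z) = C1


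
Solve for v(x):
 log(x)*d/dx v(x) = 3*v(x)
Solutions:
 v(x) = C1*exp(3*li(x))


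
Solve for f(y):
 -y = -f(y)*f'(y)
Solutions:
 f(y) = -sqrt(C1 + y^2)
 f(y) = sqrt(C1 + y^2)


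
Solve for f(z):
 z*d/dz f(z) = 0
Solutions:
 f(z) = C1


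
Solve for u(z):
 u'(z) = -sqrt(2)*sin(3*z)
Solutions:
 u(z) = C1 + sqrt(2)*cos(3*z)/3


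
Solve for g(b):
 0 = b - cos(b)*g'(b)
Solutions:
 g(b) = C1 + Integral(b/cos(b), b)


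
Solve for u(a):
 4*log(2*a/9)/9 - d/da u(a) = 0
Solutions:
 u(a) = C1 + 4*a*log(a)/9 - 8*a*log(3)/9 - 4*a/9 + 4*a*log(2)/9


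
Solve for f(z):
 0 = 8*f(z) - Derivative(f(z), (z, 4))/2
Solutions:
 f(z) = C1*exp(-2*z) + C2*exp(2*z) + C3*sin(2*z) + C4*cos(2*z)


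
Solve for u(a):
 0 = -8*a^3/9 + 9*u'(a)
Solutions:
 u(a) = C1 + 2*a^4/81


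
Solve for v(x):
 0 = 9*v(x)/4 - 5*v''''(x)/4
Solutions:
 v(x) = C1*exp(-sqrt(3)*5^(3/4)*x/5) + C2*exp(sqrt(3)*5^(3/4)*x/5) + C3*sin(sqrt(3)*5^(3/4)*x/5) + C4*cos(sqrt(3)*5^(3/4)*x/5)


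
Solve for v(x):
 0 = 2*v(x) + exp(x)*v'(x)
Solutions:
 v(x) = C1*exp(2*exp(-x))


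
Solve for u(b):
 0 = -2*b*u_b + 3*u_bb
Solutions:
 u(b) = C1 + C2*erfi(sqrt(3)*b/3)


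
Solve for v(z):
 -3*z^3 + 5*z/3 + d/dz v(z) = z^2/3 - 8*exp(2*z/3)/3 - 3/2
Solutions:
 v(z) = C1 + 3*z^4/4 + z^3/9 - 5*z^2/6 - 3*z/2 - 4*exp(2*z/3)


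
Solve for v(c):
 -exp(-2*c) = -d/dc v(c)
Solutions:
 v(c) = C1 - exp(-2*c)/2


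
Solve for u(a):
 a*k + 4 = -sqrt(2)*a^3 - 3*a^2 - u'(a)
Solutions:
 u(a) = C1 - sqrt(2)*a^4/4 - a^3 - a^2*k/2 - 4*a


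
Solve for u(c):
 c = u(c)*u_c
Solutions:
 u(c) = -sqrt(C1 + c^2)
 u(c) = sqrt(C1 + c^2)


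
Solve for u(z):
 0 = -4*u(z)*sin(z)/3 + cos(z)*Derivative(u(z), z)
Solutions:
 u(z) = C1/cos(z)^(4/3)


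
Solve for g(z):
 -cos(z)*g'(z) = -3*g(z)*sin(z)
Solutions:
 g(z) = C1/cos(z)^3


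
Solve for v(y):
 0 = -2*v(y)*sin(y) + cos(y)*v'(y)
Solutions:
 v(y) = C1/cos(y)^2


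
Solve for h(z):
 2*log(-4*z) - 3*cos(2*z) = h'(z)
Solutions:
 h(z) = C1 + 2*z*log(-z) - 2*z + 4*z*log(2) - 3*sin(2*z)/2


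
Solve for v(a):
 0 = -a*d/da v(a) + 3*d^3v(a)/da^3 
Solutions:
 v(a) = C1 + Integral(C2*airyai(3^(2/3)*a/3) + C3*airybi(3^(2/3)*a/3), a)


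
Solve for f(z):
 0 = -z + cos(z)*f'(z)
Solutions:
 f(z) = C1 + Integral(z/cos(z), z)


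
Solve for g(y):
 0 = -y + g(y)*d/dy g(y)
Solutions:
 g(y) = -sqrt(C1 + y^2)
 g(y) = sqrt(C1 + y^2)


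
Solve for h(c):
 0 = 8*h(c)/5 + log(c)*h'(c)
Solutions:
 h(c) = C1*exp(-8*li(c)/5)


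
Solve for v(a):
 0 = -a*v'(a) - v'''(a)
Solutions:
 v(a) = C1 + Integral(C2*airyai(-a) + C3*airybi(-a), a)


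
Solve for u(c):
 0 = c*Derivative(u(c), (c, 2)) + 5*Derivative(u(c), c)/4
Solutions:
 u(c) = C1 + C2/c^(1/4)


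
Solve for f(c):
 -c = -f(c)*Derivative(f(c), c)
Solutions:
 f(c) = -sqrt(C1 + c^2)
 f(c) = sqrt(C1 + c^2)


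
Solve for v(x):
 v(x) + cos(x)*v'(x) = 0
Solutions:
 v(x) = C1*sqrt(sin(x) - 1)/sqrt(sin(x) + 1)


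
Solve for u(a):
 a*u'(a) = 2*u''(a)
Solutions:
 u(a) = C1 + C2*erfi(a/2)


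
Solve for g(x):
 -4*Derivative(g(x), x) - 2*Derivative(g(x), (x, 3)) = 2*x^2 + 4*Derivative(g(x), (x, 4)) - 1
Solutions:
 g(x) = C1 + C2*exp(x*(-2 + (6*sqrt(330) + 109)^(-1/3) + (6*sqrt(330) + 109)^(1/3))/12)*sin(sqrt(3)*x*(-(6*sqrt(330) + 109)^(1/3) + (6*sqrt(330) + 109)^(-1/3))/12) + C3*exp(x*(-2 + (6*sqrt(330) + 109)^(-1/3) + (6*sqrt(330) + 109)^(1/3))/12)*cos(sqrt(3)*x*(-(6*sqrt(330) + 109)^(1/3) + (6*sqrt(330) + 109)^(-1/3))/12) + C4*exp(-x*((6*sqrt(330) + 109)^(-1/3) + 1 + (6*sqrt(330) + 109)^(1/3))/6) - x^3/6 + 3*x/4


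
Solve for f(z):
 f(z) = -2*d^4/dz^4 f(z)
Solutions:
 f(z) = (C1*sin(2^(1/4)*z/2) + C2*cos(2^(1/4)*z/2))*exp(-2^(1/4)*z/2) + (C3*sin(2^(1/4)*z/2) + C4*cos(2^(1/4)*z/2))*exp(2^(1/4)*z/2)


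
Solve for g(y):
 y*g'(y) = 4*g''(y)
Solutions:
 g(y) = C1 + C2*erfi(sqrt(2)*y/4)


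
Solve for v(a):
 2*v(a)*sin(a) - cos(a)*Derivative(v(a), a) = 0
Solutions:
 v(a) = C1/cos(a)^2


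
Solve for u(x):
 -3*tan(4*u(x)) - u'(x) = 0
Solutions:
 u(x) = -asin(C1*exp(-12*x))/4 + pi/4
 u(x) = asin(C1*exp(-12*x))/4


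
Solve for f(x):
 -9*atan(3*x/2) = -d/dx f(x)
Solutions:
 f(x) = C1 + 9*x*atan(3*x/2) - 3*log(9*x^2 + 4)


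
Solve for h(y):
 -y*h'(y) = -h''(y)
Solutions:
 h(y) = C1 + C2*erfi(sqrt(2)*y/2)


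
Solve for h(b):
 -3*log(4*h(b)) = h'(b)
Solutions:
 Integral(1/(log(_y) + 2*log(2)), (_y, h(b)))/3 = C1 - b


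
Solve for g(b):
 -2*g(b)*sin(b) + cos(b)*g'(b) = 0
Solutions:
 g(b) = C1/cos(b)^2


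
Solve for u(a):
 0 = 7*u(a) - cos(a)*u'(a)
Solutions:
 u(a) = C1*sqrt(sin(a) + 1)*(sin(a)^3 + 3*sin(a)^2 + 3*sin(a) + 1)/(sqrt(sin(a) - 1)*(sin(a)^3 - 3*sin(a)^2 + 3*sin(a) - 1))


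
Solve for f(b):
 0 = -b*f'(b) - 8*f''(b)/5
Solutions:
 f(b) = C1 + C2*erf(sqrt(5)*b/4)


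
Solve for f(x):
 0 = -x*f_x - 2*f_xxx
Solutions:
 f(x) = C1 + Integral(C2*airyai(-2^(2/3)*x/2) + C3*airybi(-2^(2/3)*x/2), x)


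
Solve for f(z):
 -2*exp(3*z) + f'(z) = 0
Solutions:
 f(z) = C1 + 2*exp(3*z)/3


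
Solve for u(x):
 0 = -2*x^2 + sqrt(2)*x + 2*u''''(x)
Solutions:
 u(x) = C1 + C2*x + C3*x^2 + C4*x^3 + x^6/360 - sqrt(2)*x^5/240


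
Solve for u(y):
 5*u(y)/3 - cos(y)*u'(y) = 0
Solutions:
 u(y) = C1*(sin(y) + 1)^(5/6)/(sin(y) - 1)^(5/6)


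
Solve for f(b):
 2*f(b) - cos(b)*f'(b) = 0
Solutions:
 f(b) = C1*(sin(b) + 1)/(sin(b) - 1)


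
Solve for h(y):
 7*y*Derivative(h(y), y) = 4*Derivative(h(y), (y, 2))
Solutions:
 h(y) = C1 + C2*erfi(sqrt(14)*y/4)


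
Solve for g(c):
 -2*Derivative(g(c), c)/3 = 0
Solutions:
 g(c) = C1


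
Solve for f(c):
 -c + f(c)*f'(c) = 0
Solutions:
 f(c) = -sqrt(C1 + c^2)
 f(c) = sqrt(C1 + c^2)


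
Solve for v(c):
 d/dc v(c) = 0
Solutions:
 v(c) = C1


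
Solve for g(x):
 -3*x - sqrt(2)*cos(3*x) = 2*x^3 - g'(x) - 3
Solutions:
 g(x) = C1 + x^4/2 + 3*x^2/2 - 3*x + sqrt(2)*sin(3*x)/3


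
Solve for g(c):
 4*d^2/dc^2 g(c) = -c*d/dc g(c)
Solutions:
 g(c) = C1 + C2*erf(sqrt(2)*c/4)


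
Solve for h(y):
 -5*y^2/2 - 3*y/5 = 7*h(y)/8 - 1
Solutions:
 h(y) = -20*y^2/7 - 24*y/35 + 8/7


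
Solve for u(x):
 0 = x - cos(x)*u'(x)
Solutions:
 u(x) = C1 + Integral(x/cos(x), x)


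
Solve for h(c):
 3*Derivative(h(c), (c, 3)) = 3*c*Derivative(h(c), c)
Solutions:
 h(c) = C1 + Integral(C2*airyai(c) + C3*airybi(c), c)


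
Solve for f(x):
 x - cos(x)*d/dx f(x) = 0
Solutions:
 f(x) = C1 + Integral(x/cos(x), x)


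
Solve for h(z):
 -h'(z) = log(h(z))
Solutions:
 li(h(z)) = C1 - z


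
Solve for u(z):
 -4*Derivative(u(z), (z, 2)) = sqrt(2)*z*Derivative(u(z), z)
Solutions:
 u(z) = C1 + C2*erf(2^(3/4)*z/4)


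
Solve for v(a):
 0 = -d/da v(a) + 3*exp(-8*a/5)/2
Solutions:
 v(a) = C1 - 15*exp(-8*a/5)/16


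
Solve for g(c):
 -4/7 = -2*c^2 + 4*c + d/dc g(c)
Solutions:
 g(c) = C1 + 2*c^3/3 - 2*c^2 - 4*c/7
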